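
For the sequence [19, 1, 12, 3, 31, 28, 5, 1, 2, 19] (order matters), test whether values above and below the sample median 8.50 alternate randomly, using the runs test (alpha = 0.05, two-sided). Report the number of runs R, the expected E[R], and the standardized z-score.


Step 1: Compute median = 8.50; label A = above, B = below.
Labels in order: ABABAABBBA  (n_A = 5, n_B = 5)
Step 2: Count runs R = 7.
Step 3: Under H0 (random ordering), E[R] = 2*n_A*n_B/(n_A+n_B) + 1 = 2*5*5/10 + 1 = 6.0000.
        Var[R] = 2*n_A*n_B*(2*n_A*n_B - n_A - n_B) / ((n_A+n_B)^2 * (n_A+n_B-1)) = 2000/900 = 2.2222.
        SD[R] = 1.4907.
Step 4: Continuity-corrected z = (R - 0.5 - E[R]) / SD[R] = (7 - 0.5 - 6.0000) / 1.4907 = 0.3354.
Step 5: Two-sided p-value via normal approximation = 2*(1 - Phi(|z|)) = 0.737316.
Step 6: alpha = 0.05. fail to reject H0.

R = 7, z = 0.3354, p = 0.737316, fail to reject H0.


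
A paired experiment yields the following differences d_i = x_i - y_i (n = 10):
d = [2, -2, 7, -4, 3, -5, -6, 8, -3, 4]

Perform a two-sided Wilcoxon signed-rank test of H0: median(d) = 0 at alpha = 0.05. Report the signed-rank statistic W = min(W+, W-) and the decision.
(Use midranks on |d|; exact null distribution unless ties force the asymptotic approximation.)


Step 1: Drop any zero differences (none here) and take |d_i|.
|d| = [2, 2, 7, 4, 3, 5, 6, 8, 3, 4]
Step 2: Midrank |d_i| (ties get averaged ranks).
ranks: |2|->1.5, |2|->1.5, |7|->9, |4|->5.5, |3|->3.5, |5|->7, |6|->8, |8|->10, |3|->3.5, |4|->5.5
Step 3: Attach original signs; sum ranks with positive sign and with negative sign.
W+ = 1.5 + 9 + 3.5 + 10 + 5.5 = 29.5
W- = 1.5 + 5.5 + 7 + 8 + 3.5 = 25.5
(Check: W+ + W- = 55 should equal n(n+1)/2 = 55.)
Step 4: Test statistic W = min(W+, W-) = 25.5.
Step 5: Ties in |d|, so use the tie-corrected normal approximation.
        E[W] = n(n+1)/4 = 10*11/4 = 27.5.
        Tie groups: |d|=2 (t=2), |d|=3 (t=2), |d|=4 (t=2); sum(t^3 - t) = 18.
        Var[W] = n(n+1)(2n+1)/24 - sum(t^3-t)/48 = 2310/24 - 18/48 = 95.875.
        z = (W - E[W]) / sqrt(Var[W]) = (25.5 - 27.5) / 9.7916 = -0.2043.
        Two-sided p = 2*Phi(z) = 0.838153.
Step 6: alpha = 0.05. fail to reject H0.

W+ = 29.5, W- = 25.5, W = min = 25.5, p = 0.838153, fail to reject H0.


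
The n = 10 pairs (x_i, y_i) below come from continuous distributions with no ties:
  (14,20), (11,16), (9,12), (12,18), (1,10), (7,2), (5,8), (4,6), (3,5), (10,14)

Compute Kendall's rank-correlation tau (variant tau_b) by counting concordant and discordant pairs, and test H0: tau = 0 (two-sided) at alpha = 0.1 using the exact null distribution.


Step 1: Enumerate the 45 unordered pairs (i,j) with i<j and classify each by sign(x_j-x_i) * sign(y_j-y_i).
  (1,2):dx=-3,dy=-4->C; (1,3):dx=-5,dy=-8->C; (1,4):dx=-2,dy=-2->C; (1,5):dx=-13,dy=-10->C
  (1,6):dx=-7,dy=-18->C; (1,7):dx=-9,dy=-12->C; (1,8):dx=-10,dy=-14->C; (1,9):dx=-11,dy=-15->C
  (1,10):dx=-4,dy=-6->C; (2,3):dx=-2,dy=-4->C; (2,4):dx=+1,dy=+2->C; (2,5):dx=-10,dy=-6->C
  (2,6):dx=-4,dy=-14->C; (2,7):dx=-6,dy=-8->C; (2,8):dx=-7,dy=-10->C; (2,9):dx=-8,dy=-11->C
  (2,10):dx=-1,dy=-2->C; (3,4):dx=+3,dy=+6->C; (3,5):dx=-8,dy=-2->C; (3,6):dx=-2,dy=-10->C
  (3,7):dx=-4,dy=-4->C; (3,8):dx=-5,dy=-6->C; (3,9):dx=-6,dy=-7->C; (3,10):dx=+1,dy=+2->C
  (4,5):dx=-11,dy=-8->C; (4,6):dx=-5,dy=-16->C; (4,7):dx=-7,dy=-10->C; (4,8):dx=-8,dy=-12->C
  (4,9):dx=-9,dy=-13->C; (4,10):dx=-2,dy=-4->C; (5,6):dx=+6,dy=-8->D; (5,7):dx=+4,dy=-2->D
  (5,8):dx=+3,dy=-4->D; (5,9):dx=+2,dy=-5->D; (5,10):dx=+9,dy=+4->C; (6,7):dx=-2,dy=+6->D
  (6,8):dx=-3,dy=+4->D; (6,9):dx=-4,dy=+3->D; (6,10):dx=+3,dy=+12->C; (7,8):dx=-1,dy=-2->C
  (7,9):dx=-2,dy=-3->C; (7,10):dx=+5,dy=+6->C; (8,9):dx=-1,dy=-1->C; (8,10):dx=+6,dy=+8->C
  (9,10):dx=+7,dy=+9->C
Step 2: C = 38, D = 7, total pairs = 45.
Step 3: tau = (C - D)/(n(n-1)/2) = (38 - 7)/45 = 0.688889.
Step 4: Exact two-sided p-value (enumerate n! = 3628800 permutations of y under H0): p = 0.004687.
Step 5: alpha = 0.1. reject H0.

tau_b = 0.6889 (C=38, D=7), p = 0.004687, reject H0.


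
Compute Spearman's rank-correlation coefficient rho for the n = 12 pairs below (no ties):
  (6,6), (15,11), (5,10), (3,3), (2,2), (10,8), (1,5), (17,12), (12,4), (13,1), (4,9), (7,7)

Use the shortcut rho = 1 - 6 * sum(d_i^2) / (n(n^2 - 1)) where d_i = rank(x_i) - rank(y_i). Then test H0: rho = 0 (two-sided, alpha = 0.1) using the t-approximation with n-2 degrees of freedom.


Step 1: Rank x and y separately (midranks; no ties here).
rank(x): 6->6, 15->11, 5->5, 3->3, 2->2, 10->8, 1->1, 17->12, 12->9, 13->10, 4->4, 7->7
rank(y): 6->6, 11->11, 10->10, 3->3, 2->2, 8->8, 5->5, 12->12, 4->4, 1->1, 9->9, 7->7
Step 2: d_i = R_x(i) - R_y(i); compute d_i^2.
  (6-6)^2=0, (11-11)^2=0, (5-10)^2=25, (3-3)^2=0, (2-2)^2=0, (8-8)^2=0, (1-5)^2=16, (12-12)^2=0, (9-4)^2=25, (10-1)^2=81, (4-9)^2=25, (7-7)^2=0
sum(d^2) = 172.
Step 3: rho = 1 - 6*172 / (12*(12^2 - 1)) = 1 - 1032/1716 = 0.398601.
Step 4: Under H0, t = rho * sqrt((n-2)/(1-rho^2)) = 1.3744 ~ t(10).
Step 5: Two-sided p-value from the t-distribution with 10 df = 0.199335.
Step 6: alpha = 0.1. fail to reject H0.

rho = 0.3986, p = 0.199335, fail to reject H0 at alpha = 0.1.


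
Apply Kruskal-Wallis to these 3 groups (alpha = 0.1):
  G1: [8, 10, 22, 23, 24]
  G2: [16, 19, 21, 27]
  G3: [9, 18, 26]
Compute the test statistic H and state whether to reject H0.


Step 1: Combine all N = 12 observations and assign midranks.
sorted (value, group, rank): (8,G1,1), (9,G3,2), (10,G1,3), (16,G2,4), (18,G3,5), (19,G2,6), (21,G2,7), (22,G1,8), (23,G1,9), (24,G1,10), (26,G3,11), (27,G2,12)
Step 2: Sum ranks within each group.
R_1 = 31 (n_1 = 5)
R_2 = 29 (n_2 = 4)
R_3 = 18 (n_3 = 3)
Step 3: H = 12/(N(N+1)) * sum(R_i^2/n_i) - 3(N+1)
     = 12/(12*13) * (31^2/5 + 29^2/4 + 18^2/3) - 3*13
     = 0.076923 * 510.45 - 39
     = 0.265385.
Step 4: No ties, so H is used without correction.
Step 5: Under H0, H ~ chi^2(2); p-value = 0.875735.
Step 6: alpha = 0.1. fail to reject H0.

H = 0.2654, df = 2, p = 0.875735, fail to reject H0.


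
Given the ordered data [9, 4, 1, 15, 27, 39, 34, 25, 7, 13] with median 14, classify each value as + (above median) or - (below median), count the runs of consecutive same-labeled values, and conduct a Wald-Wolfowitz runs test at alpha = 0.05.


Step 1: Compute median = 14; label A = above, B = below.
Labels in order: BBBAAAAABB  (n_A = 5, n_B = 5)
Step 2: Count runs R = 3.
Step 3: Under H0 (random ordering), E[R] = 2*n_A*n_B/(n_A+n_B) + 1 = 2*5*5/10 + 1 = 6.0000.
        Var[R] = 2*n_A*n_B*(2*n_A*n_B - n_A - n_B) / ((n_A+n_B)^2 * (n_A+n_B-1)) = 2000/900 = 2.2222.
        SD[R] = 1.4907.
Step 4: Continuity-corrected z = (R + 0.5 - E[R]) / SD[R] = (3 + 0.5 - 6.0000) / 1.4907 = -1.6771.
Step 5: Two-sided p-value via normal approximation = 2*(1 - Phi(|z|)) = 0.093533.
Step 6: alpha = 0.05. fail to reject H0.

R = 3, z = -1.6771, p = 0.093533, fail to reject H0.


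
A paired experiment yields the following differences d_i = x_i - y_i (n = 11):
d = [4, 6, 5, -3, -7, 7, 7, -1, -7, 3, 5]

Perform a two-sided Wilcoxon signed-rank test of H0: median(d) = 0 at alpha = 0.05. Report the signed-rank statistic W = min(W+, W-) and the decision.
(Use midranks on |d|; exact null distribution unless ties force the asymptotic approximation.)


Step 1: Drop any zero differences (none here) and take |d_i|.
|d| = [4, 6, 5, 3, 7, 7, 7, 1, 7, 3, 5]
Step 2: Midrank |d_i| (ties get averaged ranks).
ranks: |4|->4, |6|->7, |5|->5.5, |3|->2.5, |7|->9.5, |7|->9.5, |7|->9.5, |1|->1, |7|->9.5, |3|->2.5, |5|->5.5
Step 3: Attach original signs; sum ranks with positive sign and with negative sign.
W+ = 4 + 7 + 5.5 + 9.5 + 9.5 + 2.5 + 5.5 = 43.5
W- = 2.5 + 9.5 + 1 + 9.5 = 22.5
(Check: W+ + W- = 66 should equal n(n+1)/2 = 66.)
Step 4: Test statistic W = min(W+, W-) = 22.5.
Step 5: Ties in |d|, so use the tie-corrected normal approximation.
        E[W] = n(n+1)/4 = 11*12/4 = 33.
        Tie groups: |d|=3 (t=2), |d|=5 (t=2), |d|=7 (t=4); sum(t^3 - t) = 72.
        Var[W] = n(n+1)(2n+1)/24 - sum(t^3-t)/48 = 3036/24 - 72/48 = 125.
        z = (W - E[W]) / sqrt(Var[W]) = (22.5 - 33) / 11.1803 = -0.9391.
        Two-sided p = 2*Phi(z) = 0.347654.
Step 6: alpha = 0.05. fail to reject H0.

W+ = 43.5, W- = 22.5, W = min = 22.5, p = 0.347654, fail to reject H0.


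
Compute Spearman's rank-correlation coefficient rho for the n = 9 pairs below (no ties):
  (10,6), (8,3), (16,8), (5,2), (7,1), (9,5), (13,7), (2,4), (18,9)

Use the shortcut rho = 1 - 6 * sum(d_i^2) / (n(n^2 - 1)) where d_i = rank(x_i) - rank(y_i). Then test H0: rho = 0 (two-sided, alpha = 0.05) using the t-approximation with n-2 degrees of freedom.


Step 1: Rank x and y separately (midranks; no ties here).
rank(x): 10->6, 8->4, 16->8, 5->2, 7->3, 9->5, 13->7, 2->1, 18->9
rank(y): 6->6, 3->3, 8->8, 2->2, 1->1, 5->5, 7->7, 4->4, 9->9
Step 2: d_i = R_x(i) - R_y(i); compute d_i^2.
  (6-6)^2=0, (4-3)^2=1, (8-8)^2=0, (2-2)^2=0, (3-1)^2=4, (5-5)^2=0, (7-7)^2=0, (1-4)^2=9, (9-9)^2=0
sum(d^2) = 14.
Step 3: rho = 1 - 6*14 / (9*(9^2 - 1)) = 1 - 84/720 = 0.883333.
Step 4: Under H0, t = rho * sqrt((n-2)/(1-rho^2)) = 4.9858 ~ t(7).
Step 5: Two-sided p-value from the t-distribution with 7 df = 0.001591.
Step 6: alpha = 0.05. reject H0.

rho = 0.8833, p = 0.001591, reject H0 at alpha = 0.05.


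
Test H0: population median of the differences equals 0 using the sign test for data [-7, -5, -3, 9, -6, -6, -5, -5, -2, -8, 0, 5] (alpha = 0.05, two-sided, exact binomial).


Step 1: Discard zero differences. Original n = 12; n_eff = number of nonzero differences = 11.
Nonzero differences (with sign): -7, -5, -3, +9, -6, -6, -5, -5, -2, -8, +5
Step 2: Count signs: positive = 2, negative = 9.
Step 3: Under H0: P(positive) = 0.5, so the number of positives S ~ Bin(11, 0.5).
Step 4: Two-sided exact p-value = sum of Bin(11,0.5) probabilities at or below the observed probability = 0.065430.
Step 5: alpha = 0.05. fail to reject H0.

n_eff = 11, pos = 2, neg = 9, p = 0.065430, fail to reject H0.


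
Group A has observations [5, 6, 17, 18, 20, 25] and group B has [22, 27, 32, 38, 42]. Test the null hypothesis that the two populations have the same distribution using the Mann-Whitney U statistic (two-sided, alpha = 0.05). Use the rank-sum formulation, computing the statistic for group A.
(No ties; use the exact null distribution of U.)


Step 1: Combine and sort all 11 observations; assign midranks.
sorted (value, group): (5,X), (6,X), (17,X), (18,X), (20,X), (22,Y), (25,X), (27,Y), (32,Y), (38,Y), (42,Y)
ranks: 5->1, 6->2, 17->3, 18->4, 20->5, 22->6, 25->7, 27->8, 32->9, 38->10, 42->11
Step 2: Rank sum for X: R1 = 1 + 2 + 3 + 4 + 5 + 7 = 22.
Step 3: U_X = R1 - n1(n1+1)/2 = 22 - 6*7/2 = 22 - 21 = 1.
       U_Y = n1*n2 - U_X = 30 - 1 = 29.
Step 4: No ties, so the exact null distribution of U (based on enumerating the C(11,6) = 462 equally likely rank assignments) gives the two-sided p-value.
Step 5: p-value = 0.008658; compare to alpha = 0.05. reject H0.

U_X = 1, p = 0.008658, reject H0 at alpha = 0.05.


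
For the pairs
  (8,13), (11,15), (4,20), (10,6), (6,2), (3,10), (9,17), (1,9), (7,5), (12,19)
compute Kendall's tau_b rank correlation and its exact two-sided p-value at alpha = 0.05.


Step 1: Enumerate the 45 unordered pairs (i,j) with i<j and classify each by sign(x_j-x_i) * sign(y_j-y_i).
  (1,2):dx=+3,dy=+2->C; (1,3):dx=-4,dy=+7->D; (1,4):dx=+2,dy=-7->D; (1,5):dx=-2,dy=-11->C
  (1,6):dx=-5,dy=-3->C; (1,7):dx=+1,dy=+4->C; (1,8):dx=-7,dy=-4->C; (1,9):dx=-1,dy=-8->C
  (1,10):dx=+4,dy=+6->C; (2,3):dx=-7,dy=+5->D; (2,4):dx=-1,dy=-9->C; (2,5):dx=-5,dy=-13->C
  (2,6):dx=-8,dy=-5->C; (2,7):dx=-2,dy=+2->D; (2,8):dx=-10,dy=-6->C; (2,9):dx=-4,dy=-10->C
  (2,10):dx=+1,dy=+4->C; (3,4):dx=+6,dy=-14->D; (3,5):dx=+2,dy=-18->D; (3,6):dx=-1,dy=-10->C
  (3,7):dx=+5,dy=-3->D; (3,8):dx=-3,dy=-11->C; (3,9):dx=+3,dy=-15->D; (3,10):dx=+8,dy=-1->D
  (4,5):dx=-4,dy=-4->C; (4,6):dx=-7,dy=+4->D; (4,7):dx=-1,dy=+11->D; (4,8):dx=-9,dy=+3->D
  (4,9):dx=-3,dy=-1->C; (4,10):dx=+2,dy=+13->C; (5,6):dx=-3,dy=+8->D; (5,7):dx=+3,dy=+15->C
  (5,8):dx=-5,dy=+7->D; (5,9):dx=+1,dy=+3->C; (5,10):dx=+6,dy=+17->C; (6,7):dx=+6,dy=+7->C
  (6,8):dx=-2,dy=-1->C; (6,9):dx=+4,dy=-5->D; (6,10):dx=+9,dy=+9->C; (7,8):dx=-8,dy=-8->C
  (7,9):dx=-2,dy=-12->C; (7,10):dx=+3,dy=+2->C; (8,9):dx=+6,dy=-4->D; (8,10):dx=+11,dy=+10->C
  (9,10):dx=+5,dy=+14->C
Step 2: C = 29, D = 16, total pairs = 45.
Step 3: tau = (C - D)/(n(n-1)/2) = (29 - 16)/45 = 0.288889.
Step 4: Exact two-sided p-value (enumerate n! = 3628800 permutations of y under H0): p = 0.291248.
Step 5: alpha = 0.05. fail to reject H0.

tau_b = 0.2889 (C=29, D=16), p = 0.291248, fail to reject H0.


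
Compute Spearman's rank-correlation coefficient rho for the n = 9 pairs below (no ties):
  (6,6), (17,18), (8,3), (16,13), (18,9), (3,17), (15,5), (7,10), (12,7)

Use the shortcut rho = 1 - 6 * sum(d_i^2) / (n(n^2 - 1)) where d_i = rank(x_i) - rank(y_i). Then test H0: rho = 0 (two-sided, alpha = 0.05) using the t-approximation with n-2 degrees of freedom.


Step 1: Rank x and y separately (midranks; no ties here).
rank(x): 6->2, 17->8, 8->4, 16->7, 18->9, 3->1, 15->6, 7->3, 12->5
rank(y): 6->3, 18->9, 3->1, 13->7, 9->5, 17->8, 5->2, 10->6, 7->4
Step 2: d_i = R_x(i) - R_y(i); compute d_i^2.
  (2-3)^2=1, (8-9)^2=1, (4-1)^2=9, (7-7)^2=0, (9-5)^2=16, (1-8)^2=49, (6-2)^2=16, (3-6)^2=9, (5-4)^2=1
sum(d^2) = 102.
Step 3: rho = 1 - 6*102 / (9*(9^2 - 1)) = 1 - 612/720 = 0.150000.
Step 4: Under H0, t = rho * sqrt((n-2)/(1-rho^2)) = 0.4014 ~ t(7).
Step 5: Two-sided p-value from the t-distribution with 7 df = 0.700094.
Step 6: alpha = 0.05. fail to reject H0.

rho = 0.1500, p = 0.700094, fail to reject H0 at alpha = 0.05.


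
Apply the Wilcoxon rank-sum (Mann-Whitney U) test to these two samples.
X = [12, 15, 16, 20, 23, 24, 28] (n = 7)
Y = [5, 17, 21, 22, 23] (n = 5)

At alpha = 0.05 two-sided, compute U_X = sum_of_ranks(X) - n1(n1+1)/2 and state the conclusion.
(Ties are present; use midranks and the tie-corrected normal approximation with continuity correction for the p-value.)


Step 1: Combine and sort all 12 observations; assign midranks.
sorted (value, group): (5,Y), (12,X), (15,X), (16,X), (17,Y), (20,X), (21,Y), (22,Y), (23,X), (23,Y), (24,X), (28,X)
ranks: 5->1, 12->2, 15->3, 16->4, 17->5, 20->6, 21->7, 22->8, 23->9.5, 23->9.5, 24->11, 28->12
Step 2: Rank sum for X: R1 = 2 + 3 + 4 + 6 + 9.5 + 11 + 12 = 47.5.
Step 3: U_X = R1 - n1(n1+1)/2 = 47.5 - 7*8/2 = 47.5 - 28 = 19.5.
       U_Y = n1*n2 - U_X = 35 - 19.5 = 15.5.
Step 4: Ties are present, so use the tie-corrected normal approximation (with continuity correction) for the p-value.
Step 5: p-value = 0.807210; compare to alpha = 0.05. fail to reject H0.

U_X = 19.5, p = 0.807210, fail to reject H0 at alpha = 0.05.


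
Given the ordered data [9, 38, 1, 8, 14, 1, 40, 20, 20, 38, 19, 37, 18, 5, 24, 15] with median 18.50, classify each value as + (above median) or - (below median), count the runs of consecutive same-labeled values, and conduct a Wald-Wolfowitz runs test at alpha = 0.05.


Step 1: Compute median = 18.50; label A = above, B = below.
Labels in order: BABBBBAAAAAABBAB  (n_A = 8, n_B = 8)
Step 2: Count runs R = 7.
Step 3: Under H0 (random ordering), E[R] = 2*n_A*n_B/(n_A+n_B) + 1 = 2*8*8/16 + 1 = 9.0000.
        Var[R] = 2*n_A*n_B*(2*n_A*n_B - n_A - n_B) / ((n_A+n_B)^2 * (n_A+n_B-1)) = 14336/3840 = 3.7333.
        SD[R] = 1.9322.
Step 4: Continuity-corrected z = (R + 0.5 - E[R]) / SD[R] = (7 + 0.5 - 9.0000) / 1.9322 = -0.7763.
Step 5: Two-sided p-value via normal approximation = 2*(1 - Phi(|z|)) = 0.437558.
Step 6: alpha = 0.05. fail to reject H0.

R = 7, z = -0.7763, p = 0.437558, fail to reject H0.


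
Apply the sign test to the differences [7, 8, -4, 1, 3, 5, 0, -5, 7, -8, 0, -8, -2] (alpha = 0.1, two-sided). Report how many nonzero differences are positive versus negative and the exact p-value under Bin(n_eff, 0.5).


Step 1: Discard zero differences. Original n = 13; n_eff = number of nonzero differences = 11.
Nonzero differences (with sign): +7, +8, -4, +1, +3, +5, -5, +7, -8, -8, -2
Step 2: Count signs: positive = 6, negative = 5.
Step 3: Under H0: P(positive) = 0.5, so the number of positives S ~ Bin(11, 0.5).
Step 4: Two-sided exact p-value = sum of Bin(11,0.5) probabilities at or below the observed probability = 1.000000.
Step 5: alpha = 0.1. fail to reject H0.

n_eff = 11, pos = 6, neg = 5, p = 1.000000, fail to reject H0.


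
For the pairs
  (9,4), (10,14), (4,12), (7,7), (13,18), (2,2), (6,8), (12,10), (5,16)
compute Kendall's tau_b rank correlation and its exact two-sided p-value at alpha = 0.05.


Step 1: Enumerate the 36 unordered pairs (i,j) with i<j and classify each by sign(x_j-x_i) * sign(y_j-y_i).
  (1,2):dx=+1,dy=+10->C; (1,3):dx=-5,dy=+8->D; (1,4):dx=-2,dy=+3->D; (1,5):dx=+4,dy=+14->C
  (1,6):dx=-7,dy=-2->C; (1,7):dx=-3,dy=+4->D; (1,8):dx=+3,dy=+6->C; (1,9):dx=-4,dy=+12->D
  (2,3):dx=-6,dy=-2->C; (2,4):dx=-3,dy=-7->C; (2,5):dx=+3,dy=+4->C; (2,6):dx=-8,dy=-12->C
  (2,7):dx=-4,dy=-6->C; (2,8):dx=+2,dy=-4->D; (2,9):dx=-5,dy=+2->D; (3,4):dx=+3,dy=-5->D
  (3,5):dx=+9,dy=+6->C; (3,6):dx=-2,dy=-10->C; (3,7):dx=+2,dy=-4->D; (3,8):dx=+8,dy=-2->D
  (3,9):dx=+1,dy=+4->C; (4,5):dx=+6,dy=+11->C; (4,6):dx=-5,dy=-5->C; (4,7):dx=-1,dy=+1->D
  (4,8):dx=+5,dy=+3->C; (4,9):dx=-2,dy=+9->D; (5,6):dx=-11,dy=-16->C; (5,7):dx=-7,dy=-10->C
  (5,8):dx=-1,dy=-8->C; (5,9):dx=-8,dy=-2->C; (6,7):dx=+4,dy=+6->C; (6,8):dx=+10,dy=+8->C
  (6,9):dx=+3,dy=+14->C; (7,8):dx=+6,dy=+2->C; (7,9):dx=-1,dy=+8->D; (8,9):dx=-7,dy=+6->D
Step 2: C = 23, D = 13, total pairs = 36.
Step 3: tau = (C - D)/(n(n-1)/2) = (23 - 13)/36 = 0.277778.
Step 4: Exact two-sided p-value (enumerate n! = 362880 permutations of y under H0): p = 0.358488.
Step 5: alpha = 0.05. fail to reject H0.

tau_b = 0.2778 (C=23, D=13), p = 0.358488, fail to reject H0.


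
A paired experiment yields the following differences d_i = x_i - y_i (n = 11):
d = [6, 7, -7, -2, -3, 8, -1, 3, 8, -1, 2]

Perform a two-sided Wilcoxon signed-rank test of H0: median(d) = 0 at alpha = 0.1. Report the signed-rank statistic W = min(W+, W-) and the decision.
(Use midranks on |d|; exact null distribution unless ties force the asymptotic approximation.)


Step 1: Drop any zero differences (none here) and take |d_i|.
|d| = [6, 7, 7, 2, 3, 8, 1, 3, 8, 1, 2]
Step 2: Midrank |d_i| (ties get averaged ranks).
ranks: |6|->7, |7|->8.5, |7|->8.5, |2|->3.5, |3|->5.5, |8|->10.5, |1|->1.5, |3|->5.5, |8|->10.5, |1|->1.5, |2|->3.5
Step 3: Attach original signs; sum ranks with positive sign and with negative sign.
W+ = 7 + 8.5 + 10.5 + 5.5 + 10.5 + 3.5 = 45.5
W- = 8.5 + 3.5 + 5.5 + 1.5 + 1.5 = 20.5
(Check: W+ + W- = 66 should equal n(n+1)/2 = 66.)
Step 4: Test statistic W = min(W+, W-) = 20.5.
Step 5: Ties in |d|, so use the tie-corrected normal approximation.
        E[W] = n(n+1)/4 = 11*12/4 = 33.
        Tie groups: |d|=1 (t=2), |d|=2 (t=2), |d|=3 (t=2), |d|=7 (t=2), |d|=8 (t=2); sum(t^3 - t) = 30.
        Var[W] = n(n+1)(2n+1)/24 - sum(t^3-t)/48 = 3036/24 - 30/48 = 125.875.
        z = (W - E[W]) / sqrt(Var[W]) = (20.5 - 33) / 11.2194 = -1.1141.
        Two-sided p = 2*Phi(z) = 0.265219.
Step 6: alpha = 0.1. fail to reject H0.

W+ = 45.5, W- = 20.5, W = min = 20.5, p = 0.265219, fail to reject H0.


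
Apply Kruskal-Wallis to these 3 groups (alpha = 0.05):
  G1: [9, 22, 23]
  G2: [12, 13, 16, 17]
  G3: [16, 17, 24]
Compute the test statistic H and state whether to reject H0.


Step 1: Combine all N = 10 observations and assign midranks.
sorted (value, group, rank): (9,G1,1), (12,G2,2), (13,G2,3), (16,G2,4.5), (16,G3,4.5), (17,G2,6.5), (17,G3,6.5), (22,G1,8), (23,G1,9), (24,G3,10)
Step 2: Sum ranks within each group.
R_1 = 18 (n_1 = 3)
R_2 = 16 (n_2 = 4)
R_3 = 21 (n_3 = 3)
Step 3: H = 12/(N(N+1)) * sum(R_i^2/n_i) - 3(N+1)
     = 12/(10*11) * (18^2/3 + 16^2/4 + 21^2/3) - 3*11
     = 0.109091 * 319 - 33
     = 1.800000.
Step 4: Ties present; correction factor C = 1 - 12/(10^3 - 10) = 0.987879. Corrected H = 1.800000 / 0.987879 = 1.822086.
Step 5: Under H0, H ~ chi^2(2); p-value = 0.402105.
Step 6: alpha = 0.05. fail to reject H0.

H = 1.8221, df = 2, p = 0.402105, fail to reject H0.


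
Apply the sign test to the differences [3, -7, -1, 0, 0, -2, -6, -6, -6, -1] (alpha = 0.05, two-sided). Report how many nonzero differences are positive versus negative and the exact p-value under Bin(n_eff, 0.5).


Step 1: Discard zero differences. Original n = 10; n_eff = number of nonzero differences = 8.
Nonzero differences (with sign): +3, -7, -1, -2, -6, -6, -6, -1
Step 2: Count signs: positive = 1, negative = 7.
Step 3: Under H0: P(positive) = 0.5, so the number of positives S ~ Bin(8, 0.5).
Step 4: Two-sided exact p-value = sum of Bin(8,0.5) probabilities at or below the observed probability = 0.070312.
Step 5: alpha = 0.05. fail to reject H0.

n_eff = 8, pos = 1, neg = 7, p = 0.070312, fail to reject H0.


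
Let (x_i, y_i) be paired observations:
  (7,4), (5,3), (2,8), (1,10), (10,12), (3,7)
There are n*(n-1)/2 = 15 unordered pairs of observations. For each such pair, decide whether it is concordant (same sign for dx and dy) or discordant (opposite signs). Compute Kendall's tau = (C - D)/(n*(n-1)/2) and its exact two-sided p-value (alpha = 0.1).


Step 1: Enumerate the 15 unordered pairs (i,j) with i<j and classify each by sign(x_j-x_i) * sign(y_j-y_i).
  (1,2):dx=-2,dy=-1->C; (1,3):dx=-5,dy=+4->D; (1,4):dx=-6,dy=+6->D; (1,5):dx=+3,dy=+8->C
  (1,6):dx=-4,dy=+3->D; (2,3):dx=-3,dy=+5->D; (2,4):dx=-4,dy=+7->D; (2,5):dx=+5,dy=+9->C
  (2,6):dx=-2,dy=+4->D; (3,4):dx=-1,dy=+2->D; (3,5):dx=+8,dy=+4->C; (3,6):dx=+1,dy=-1->D
  (4,5):dx=+9,dy=+2->C; (4,6):dx=+2,dy=-3->D; (5,6):dx=-7,dy=-5->C
Step 2: C = 6, D = 9, total pairs = 15.
Step 3: tau = (C - D)/(n(n-1)/2) = (6 - 9)/15 = -0.200000.
Step 4: Exact two-sided p-value (enumerate n! = 720 permutations of y under H0): p = 0.719444.
Step 5: alpha = 0.1. fail to reject H0.

tau_b = -0.2000 (C=6, D=9), p = 0.719444, fail to reject H0.


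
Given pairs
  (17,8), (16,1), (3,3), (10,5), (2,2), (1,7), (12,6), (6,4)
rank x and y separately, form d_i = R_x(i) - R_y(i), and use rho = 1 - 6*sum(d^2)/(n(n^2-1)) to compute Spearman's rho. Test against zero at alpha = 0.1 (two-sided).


Step 1: Rank x and y separately (midranks; no ties here).
rank(x): 17->8, 16->7, 3->3, 10->5, 2->2, 1->1, 12->6, 6->4
rank(y): 8->8, 1->1, 3->3, 5->5, 2->2, 7->7, 6->6, 4->4
Step 2: d_i = R_x(i) - R_y(i); compute d_i^2.
  (8-8)^2=0, (7-1)^2=36, (3-3)^2=0, (5-5)^2=0, (2-2)^2=0, (1-7)^2=36, (6-6)^2=0, (4-4)^2=0
sum(d^2) = 72.
Step 3: rho = 1 - 6*72 / (8*(8^2 - 1)) = 1 - 432/504 = 0.142857.
Step 4: Under H0, t = rho * sqrt((n-2)/(1-rho^2)) = 0.3536 ~ t(6).
Step 5: Two-sided p-value from the t-distribution with 6 df = 0.735765.
Step 6: alpha = 0.1. fail to reject H0.

rho = 0.1429, p = 0.735765, fail to reject H0 at alpha = 0.1.


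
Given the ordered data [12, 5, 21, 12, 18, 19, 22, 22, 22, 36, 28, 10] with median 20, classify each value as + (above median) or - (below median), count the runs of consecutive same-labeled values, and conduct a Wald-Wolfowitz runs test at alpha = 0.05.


Step 1: Compute median = 20; label A = above, B = below.
Labels in order: BBABBBAAAAAB  (n_A = 6, n_B = 6)
Step 2: Count runs R = 5.
Step 3: Under H0 (random ordering), E[R] = 2*n_A*n_B/(n_A+n_B) + 1 = 2*6*6/12 + 1 = 7.0000.
        Var[R] = 2*n_A*n_B*(2*n_A*n_B - n_A - n_B) / ((n_A+n_B)^2 * (n_A+n_B-1)) = 4320/1584 = 2.7273.
        SD[R] = 1.6514.
Step 4: Continuity-corrected z = (R + 0.5 - E[R]) / SD[R] = (5 + 0.5 - 7.0000) / 1.6514 = -0.9083.
Step 5: Two-sided p-value via normal approximation = 2*(1 - Phi(|z|)) = 0.363722.
Step 6: alpha = 0.05. fail to reject H0.

R = 5, z = -0.9083, p = 0.363722, fail to reject H0.


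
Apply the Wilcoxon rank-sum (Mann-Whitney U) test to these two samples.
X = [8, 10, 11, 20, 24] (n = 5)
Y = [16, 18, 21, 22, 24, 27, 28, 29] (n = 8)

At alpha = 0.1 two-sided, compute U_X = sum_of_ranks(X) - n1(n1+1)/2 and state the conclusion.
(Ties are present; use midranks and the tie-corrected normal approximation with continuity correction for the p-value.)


Step 1: Combine and sort all 13 observations; assign midranks.
sorted (value, group): (8,X), (10,X), (11,X), (16,Y), (18,Y), (20,X), (21,Y), (22,Y), (24,X), (24,Y), (27,Y), (28,Y), (29,Y)
ranks: 8->1, 10->2, 11->3, 16->4, 18->5, 20->6, 21->7, 22->8, 24->9.5, 24->9.5, 27->11, 28->12, 29->13
Step 2: Rank sum for X: R1 = 1 + 2 + 3 + 6 + 9.5 = 21.5.
Step 3: U_X = R1 - n1(n1+1)/2 = 21.5 - 5*6/2 = 21.5 - 15 = 6.5.
       U_Y = n1*n2 - U_X = 40 - 6.5 = 33.5.
Step 4: Ties are present, so use the tie-corrected normal approximation (with continuity correction) for the p-value.
Step 5: p-value = 0.056699; compare to alpha = 0.1. reject H0.

U_X = 6.5, p = 0.056699, reject H0 at alpha = 0.1.


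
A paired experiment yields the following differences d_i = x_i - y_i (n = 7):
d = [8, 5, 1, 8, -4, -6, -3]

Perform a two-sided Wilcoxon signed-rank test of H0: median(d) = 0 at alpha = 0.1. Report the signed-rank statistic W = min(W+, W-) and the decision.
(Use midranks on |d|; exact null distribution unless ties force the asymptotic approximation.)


Step 1: Drop any zero differences (none here) and take |d_i|.
|d| = [8, 5, 1, 8, 4, 6, 3]
Step 2: Midrank |d_i| (ties get averaged ranks).
ranks: |8|->6.5, |5|->4, |1|->1, |8|->6.5, |4|->3, |6|->5, |3|->2
Step 3: Attach original signs; sum ranks with positive sign and with negative sign.
W+ = 6.5 + 4 + 1 + 6.5 = 18
W- = 3 + 5 + 2 = 10
(Check: W+ + W- = 28 should equal n(n+1)/2 = 28.)
Step 4: Test statistic W = min(W+, W-) = 10.
Step 5: Ties in |d|, so use the tie-corrected normal approximation.
        E[W] = n(n+1)/4 = 7*8/4 = 14.
        Tie groups: |d|=8 (t=2); sum(t^3 - t) = 6.
        Var[W] = n(n+1)(2n+1)/24 - sum(t^3-t)/48 = 840/24 - 6/48 = 34.875.
        z = (W - E[W]) / sqrt(Var[W]) = (10 - 14) / 5.9055 = -0.6773.
        Two-sided p = 2*Phi(z) = 0.498194.
Step 6: alpha = 0.1. fail to reject H0.

W+ = 18, W- = 10, W = min = 10, p = 0.498194, fail to reject H0.


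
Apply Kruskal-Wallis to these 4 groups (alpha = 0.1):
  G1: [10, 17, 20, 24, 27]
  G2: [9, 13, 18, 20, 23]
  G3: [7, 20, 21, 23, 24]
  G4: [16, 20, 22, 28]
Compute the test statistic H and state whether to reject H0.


Step 1: Combine all N = 19 observations and assign midranks.
sorted (value, group, rank): (7,G3,1), (9,G2,2), (10,G1,3), (13,G2,4), (16,G4,5), (17,G1,6), (18,G2,7), (20,G1,9.5), (20,G2,9.5), (20,G3,9.5), (20,G4,9.5), (21,G3,12), (22,G4,13), (23,G2,14.5), (23,G3,14.5), (24,G1,16.5), (24,G3,16.5), (27,G1,18), (28,G4,19)
Step 2: Sum ranks within each group.
R_1 = 53 (n_1 = 5)
R_2 = 37 (n_2 = 5)
R_3 = 53.5 (n_3 = 5)
R_4 = 46.5 (n_4 = 4)
Step 3: H = 12/(N(N+1)) * sum(R_i^2/n_i) - 3(N+1)
     = 12/(19*20) * (53^2/5 + 37^2/5 + 53.5^2/5 + 46.5^2/4) - 3*20
     = 0.031579 * 1948.61 - 60
     = 1.535132.
Step 4: Ties present; correction factor C = 1 - 72/(19^3 - 19) = 0.989474. Corrected H = 1.535132 / 0.989474 = 1.551463.
Step 5: Under H0, H ~ chi^2(3); p-value = 0.670445.
Step 6: alpha = 0.1. fail to reject H0.

H = 1.5515, df = 3, p = 0.670445, fail to reject H0.


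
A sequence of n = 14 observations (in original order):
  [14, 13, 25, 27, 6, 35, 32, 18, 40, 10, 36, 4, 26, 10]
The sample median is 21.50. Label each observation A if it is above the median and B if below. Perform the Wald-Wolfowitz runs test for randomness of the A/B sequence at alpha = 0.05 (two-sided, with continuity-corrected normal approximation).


Step 1: Compute median = 21.50; label A = above, B = below.
Labels in order: BBAABAABABABAB  (n_A = 7, n_B = 7)
Step 2: Count runs R = 11.
Step 3: Under H0 (random ordering), E[R] = 2*n_A*n_B/(n_A+n_B) + 1 = 2*7*7/14 + 1 = 8.0000.
        Var[R] = 2*n_A*n_B*(2*n_A*n_B - n_A - n_B) / ((n_A+n_B)^2 * (n_A+n_B-1)) = 8232/2548 = 3.2308.
        SD[R] = 1.7974.
Step 4: Continuity-corrected z = (R - 0.5 - E[R]) / SD[R] = (11 - 0.5 - 8.0000) / 1.7974 = 1.3909.
Step 5: Two-sided p-value via normal approximation = 2*(1 - Phi(|z|)) = 0.164264.
Step 6: alpha = 0.05. fail to reject H0.

R = 11, z = 1.3909, p = 0.164264, fail to reject H0.


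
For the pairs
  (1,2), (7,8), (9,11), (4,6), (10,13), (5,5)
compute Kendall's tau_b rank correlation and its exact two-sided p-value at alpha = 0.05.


Step 1: Enumerate the 15 unordered pairs (i,j) with i<j and classify each by sign(x_j-x_i) * sign(y_j-y_i).
  (1,2):dx=+6,dy=+6->C; (1,3):dx=+8,dy=+9->C; (1,4):dx=+3,dy=+4->C; (1,5):dx=+9,dy=+11->C
  (1,6):dx=+4,dy=+3->C; (2,3):dx=+2,dy=+3->C; (2,4):dx=-3,dy=-2->C; (2,5):dx=+3,dy=+5->C
  (2,6):dx=-2,dy=-3->C; (3,4):dx=-5,dy=-5->C; (3,5):dx=+1,dy=+2->C; (3,6):dx=-4,dy=-6->C
  (4,5):dx=+6,dy=+7->C; (4,6):dx=+1,dy=-1->D; (5,6):dx=-5,dy=-8->C
Step 2: C = 14, D = 1, total pairs = 15.
Step 3: tau = (C - D)/(n(n-1)/2) = (14 - 1)/15 = 0.866667.
Step 4: Exact two-sided p-value (enumerate n! = 720 permutations of y under H0): p = 0.016667.
Step 5: alpha = 0.05. reject H0.

tau_b = 0.8667 (C=14, D=1), p = 0.016667, reject H0.


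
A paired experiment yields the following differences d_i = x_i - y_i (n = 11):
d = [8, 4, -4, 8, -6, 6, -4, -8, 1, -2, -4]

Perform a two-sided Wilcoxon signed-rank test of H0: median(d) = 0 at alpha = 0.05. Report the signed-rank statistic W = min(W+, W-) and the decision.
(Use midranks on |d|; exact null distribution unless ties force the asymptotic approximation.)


Step 1: Drop any zero differences (none here) and take |d_i|.
|d| = [8, 4, 4, 8, 6, 6, 4, 8, 1, 2, 4]
Step 2: Midrank |d_i| (ties get averaged ranks).
ranks: |8|->10, |4|->4.5, |4|->4.5, |8|->10, |6|->7.5, |6|->7.5, |4|->4.5, |8|->10, |1|->1, |2|->2, |4|->4.5
Step 3: Attach original signs; sum ranks with positive sign and with negative sign.
W+ = 10 + 4.5 + 10 + 7.5 + 1 = 33
W- = 4.5 + 7.5 + 4.5 + 10 + 2 + 4.5 = 33
(Check: W+ + W- = 66 should equal n(n+1)/2 = 66.)
Step 4: Test statistic W = min(W+, W-) = 33.
Step 5: Ties in |d|, so use the tie-corrected normal approximation.
        E[W] = n(n+1)/4 = 11*12/4 = 33.
        Tie groups: |d|=4 (t=4), |d|=6 (t=2), |d|=8 (t=3); sum(t^3 - t) = 90.
        Var[W] = n(n+1)(2n+1)/24 - sum(t^3-t)/48 = 3036/24 - 90/48 = 124.625.
        z = (W - E[W]) / sqrt(Var[W]) = (33 - 33) / 11.1636 = 0.0000.
        Two-sided p = 2*Phi(z) = 1.000000.
Step 6: alpha = 0.05. fail to reject H0.

W+ = 33, W- = 33, W = min = 33, p = 1.000000, fail to reject H0.


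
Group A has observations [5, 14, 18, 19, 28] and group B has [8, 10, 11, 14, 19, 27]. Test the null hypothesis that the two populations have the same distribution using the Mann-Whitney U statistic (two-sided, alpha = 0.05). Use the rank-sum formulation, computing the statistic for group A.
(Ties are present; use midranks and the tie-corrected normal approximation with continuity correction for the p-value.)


Step 1: Combine and sort all 11 observations; assign midranks.
sorted (value, group): (5,X), (8,Y), (10,Y), (11,Y), (14,X), (14,Y), (18,X), (19,X), (19,Y), (27,Y), (28,X)
ranks: 5->1, 8->2, 10->3, 11->4, 14->5.5, 14->5.5, 18->7, 19->8.5, 19->8.5, 27->10, 28->11
Step 2: Rank sum for X: R1 = 1 + 5.5 + 7 + 8.5 + 11 = 33.
Step 3: U_X = R1 - n1(n1+1)/2 = 33 - 5*6/2 = 33 - 15 = 18.
       U_Y = n1*n2 - U_X = 30 - 18 = 12.
Step 4: Ties are present, so use the tie-corrected normal approximation (with continuity correction) for the p-value.
Step 5: p-value = 0.646576; compare to alpha = 0.05. fail to reject H0.

U_X = 18, p = 0.646576, fail to reject H0 at alpha = 0.05.


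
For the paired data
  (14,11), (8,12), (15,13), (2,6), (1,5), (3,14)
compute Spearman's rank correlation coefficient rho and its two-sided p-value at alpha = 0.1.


Step 1: Rank x and y separately (midranks; no ties here).
rank(x): 14->5, 8->4, 15->6, 2->2, 1->1, 3->3
rank(y): 11->3, 12->4, 13->5, 6->2, 5->1, 14->6
Step 2: d_i = R_x(i) - R_y(i); compute d_i^2.
  (5-3)^2=4, (4-4)^2=0, (6-5)^2=1, (2-2)^2=0, (1-1)^2=0, (3-6)^2=9
sum(d^2) = 14.
Step 3: rho = 1 - 6*14 / (6*(6^2 - 1)) = 1 - 84/210 = 0.600000.
Step 4: Under H0, t = rho * sqrt((n-2)/(1-rho^2)) = 1.5000 ~ t(4).
Step 5: Two-sided p-value from the t-distribution with 4 df = 0.208000.
Step 6: alpha = 0.1. fail to reject H0.

rho = 0.6000, p = 0.208000, fail to reject H0 at alpha = 0.1.


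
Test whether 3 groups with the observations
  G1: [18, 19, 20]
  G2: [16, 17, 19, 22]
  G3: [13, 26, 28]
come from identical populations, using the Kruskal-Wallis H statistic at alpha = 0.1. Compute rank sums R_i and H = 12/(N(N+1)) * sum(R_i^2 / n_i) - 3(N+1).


Step 1: Combine all N = 10 observations and assign midranks.
sorted (value, group, rank): (13,G3,1), (16,G2,2), (17,G2,3), (18,G1,4), (19,G1,5.5), (19,G2,5.5), (20,G1,7), (22,G2,8), (26,G3,9), (28,G3,10)
Step 2: Sum ranks within each group.
R_1 = 16.5 (n_1 = 3)
R_2 = 18.5 (n_2 = 4)
R_3 = 20 (n_3 = 3)
Step 3: H = 12/(N(N+1)) * sum(R_i^2/n_i) - 3(N+1)
     = 12/(10*11) * (16.5^2/3 + 18.5^2/4 + 20^2/3) - 3*11
     = 0.109091 * 309.646 - 33
     = 0.779545.
Step 4: Ties present; correction factor C = 1 - 6/(10^3 - 10) = 0.993939. Corrected H = 0.779545 / 0.993939 = 0.784299.
Step 5: Under H0, H ~ chi^2(2); p-value = 0.675603.
Step 6: alpha = 0.1. fail to reject H0.

H = 0.7843, df = 2, p = 0.675603, fail to reject H0.


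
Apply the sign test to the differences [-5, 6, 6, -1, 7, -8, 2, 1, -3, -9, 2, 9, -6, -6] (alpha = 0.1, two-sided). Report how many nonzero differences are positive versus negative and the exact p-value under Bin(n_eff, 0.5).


Step 1: Discard zero differences. Original n = 14; n_eff = number of nonzero differences = 14.
Nonzero differences (with sign): -5, +6, +6, -1, +7, -8, +2, +1, -3, -9, +2, +9, -6, -6
Step 2: Count signs: positive = 7, negative = 7.
Step 3: Under H0: P(positive) = 0.5, so the number of positives S ~ Bin(14, 0.5).
Step 4: Two-sided exact p-value = sum of Bin(14,0.5) probabilities at or below the observed probability = 1.000000.
Step 5: alpha = 0.1. fail to reject H0.

n_eff = 14, pos = 7, neg = 7, p = 1.000000, fail to reject H0.


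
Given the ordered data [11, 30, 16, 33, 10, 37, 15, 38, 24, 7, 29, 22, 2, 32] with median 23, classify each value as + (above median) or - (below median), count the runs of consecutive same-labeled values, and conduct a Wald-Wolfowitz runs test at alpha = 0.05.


Step 1: Compute median = 23; label A = above, B = below.
Labels in order: BABABABAABABBA  (n_A = 7, n_B = 7)
Step 2: Count runs R = 12.
Step 3: Under H0 (random ordering), E[R] = 2*n_A*n_B/(n_A+n_B) + 1 = 2*7*7/14 + 1 = 8.0000.
        Var[R] = 2*n_A*n_B*(2*n_A*n_B - n_A - n_B) / ((n_A+n_B)^2 * (n_A+n_B-1)) = 8232/2548 = 3.2308.
        SD[R] = 1.7974.
Step 4: Continuity-corrected z = (R - 0.5 - E[R]) / SD[R] = (12 - 0.5 - 8.0000) / 1.7974 = 1.9472.
Step 5: Two-sided p-value via normal approximation = 2*(1 - Phi(|z|)) = 0.051508.
Step 6: alpha = 0.05. fail to reject H0.

R = 12, z = 1.9472, p = 0.051508, fail to reject H0.


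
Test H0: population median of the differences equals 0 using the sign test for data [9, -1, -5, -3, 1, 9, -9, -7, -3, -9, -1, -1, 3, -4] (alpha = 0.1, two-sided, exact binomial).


Step 1: Discard zero differences. Original n = 14; n_eff = number of nonzero differences = 14.
Nonzero differences (with sign): +9, -1, -5, -3, +1, +9, -9, -7, -3, -9, -1, -1, +3, -4
Step 2: Count signs: positive = 4, negative = 10.
Step 3: Under H0: P(positive) = 0.5, so the number of positives S ~ Bin(14, 0.5).
Step 4: Two-sided exact p-value = sum of Bin(14,0.5) probabilities at or below the observed probability = 0.179565.
Step 5: alpha = 0.1. fail to reject H0.

n_eff = 14, pos = 4, neg = 10, p = 0.179565, fail to reject H0.


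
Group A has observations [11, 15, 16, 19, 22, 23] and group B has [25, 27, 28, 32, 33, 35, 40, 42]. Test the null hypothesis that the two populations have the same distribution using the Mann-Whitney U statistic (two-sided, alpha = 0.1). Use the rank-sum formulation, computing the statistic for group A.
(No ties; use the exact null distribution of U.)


Step 1: Combine and sort all 14 observations; assign midranks.
sorted (value, group): (11,X), (15,X), (16,X), (19,X), (22,X), (23,X), (25,Y), (27,Y), (28,Y), (32,Y), (33,Y), (35,Y), (40,Y), (42,Y)
ranks: 11->1, 15->2, 16->3, 19->4, 22->5, 23->6, 25->7, 27->8, 28->9, 32->10, 33->11, 35->12, 40->13, 42->14
Step 2: Rank sum for X: R1 = 1 + 2 + 3 + 4 + 5 + 6 = 21.
Step 3: U_X = R1 - n1(n1+1)/2 = 21 - 6*7/2 = 21 - 21 = 0.
       U_Y = n1*n2 - U_X = 48 - 0 = 48.
Step 4: No ties, so the exact null distribution of U (based on enumerating the C(14,6) = 3003 equally likely rank assignments) gives the two-sided p-value.
Step 5: p-value = 0.000666; compare to alpha = 0.1. reject H0.

U_X = 0, p = 0.000666, reject H0 at alpha = 0.1.


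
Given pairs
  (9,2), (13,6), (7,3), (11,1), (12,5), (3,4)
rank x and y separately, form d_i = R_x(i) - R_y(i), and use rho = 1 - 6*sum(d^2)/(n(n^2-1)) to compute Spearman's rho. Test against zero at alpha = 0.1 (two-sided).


Step 1: Rank x and y separately (midranks; no ties here).
rank(x): 9->3, 13->6, 7->2, 11->4, 12->5, 3->1
rank(y): 2->2, 6->6, 3->3, 1->1, 5->5, 4->4
Step 2: d_i = R_x(i) - R_y(i); compute d_i^2.
  (3-2)^2=1, (6-6)^2=0, (2-3)^2=1, (4-1)^2=9, (5-5)^2=0, (1-4)^2=9
sum(d^2) = 20.
Step 3: rho = 1 - 6*20 / (6*(6^2 - 1)) = 1 - 120/210 = 0.428571.
Step 4: Under H0, t = rho * sqrt((n-2)/(1-rho^2)) = 0.9487 ~ t(4).
Step 5: Two-sided p-value from the t-distribution with 4 df = 0.396501.
Step 6: alpha = 0.1. fail to reject H0.

rho = 0.4286, p = 0.396501, fail to reject H0 at alpha = 0.1.


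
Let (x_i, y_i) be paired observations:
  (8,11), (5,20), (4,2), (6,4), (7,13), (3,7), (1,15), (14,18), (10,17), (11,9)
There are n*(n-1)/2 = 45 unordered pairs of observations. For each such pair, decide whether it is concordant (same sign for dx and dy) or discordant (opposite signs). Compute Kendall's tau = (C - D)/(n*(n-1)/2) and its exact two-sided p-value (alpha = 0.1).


Step 1: Enumerate the 45 unordered pairs (i,j) with i<j and classify each by sign(x_j-x_i) * sign(y_j-y_i).
  (1,2):dx=-3,dy=+9->D; (1,3):dx=-4,dy=-9->C; (1,4):dx=-2,dy=-7->C; (1,5):dx=-1,dy=+2->D
  (1,6):dx=-5,dy=-4->C; (1,7):dx=-7,dy=+4->D; (1,8):dx=+6,dy=+7->C; (1,9):dx=+2,dy=+6->C
  (1,10):dx=+3,dy=-2->D; (2,3):dx=-1,dy=-18->C; (2,4):dx=+1,dy=-16->D; (2,5):dx=+2,dy=-7->D
  (2,6):dx=-2,dy=-13->C; (2,7):dx=-4,dy=-5->C; (2,8):dx=+9,dy=-2->D; (2,9):dx=+5,dy=-3->D
  (2,10):dx=+6,dy=-11->D; (3,4):dx=+2,dy=+2->C; (3,5):dx=+3,dy=+11->C; (3,6):dx=-1,dy=+5->D
  (3,7):dx=-3,dy=+13->D; (3,8):dx=+10,dy=+16->C; (3,9):dx=+6,dy=+15->C; (3,10):dx=+7,dy=+7->C
  (4,5):dx=+1,dy=+9->C; (4,6):dx=-3,dy=+3->D; (4,7):dx=-5,dy=+11->D; (4,8):dx=+8,dy=+14->C
  (4,9):dx=+4,dy=+13->C; (4,10):dx=+5,dy=+5->C; (5,6):dx=-4,dy=-6->C; (5,7):dx=-6,dy=+2->D
  (5,8):dx=+7,dy=+5->C; (5,9):dx=+3,dy=+4->C; (5,10):dx=+4,dy=-4->D; (6,7):dx=-2,dy=+8->D
  (6,8):dx=+11,dy=+11->C; (6,9):dx=+7,dy=+10->C; (6,10):dx=+8,dy=+2->C; (7,8):dx=+13,dy=+3->C
  (7,9):dx=+9,dy=+2->C; (7,10):dx=+10,dy=-6->D; (8,9):dx=-4,dy=-1->C; (8,10):dx=-3,dy=-9->C
  (9,10):dx=+1,dy=-8->D
Step 2: C = 27, D = 18, total pairs = 45.
Step 3: tau = (C - D)/(n(n-1)/2) = (27 - 18)/45 = 0.200000.
Step 4: Exact two-sided p-value (enumerate n! = 3628800 permutations of y under H0): p = 0.484313.
Step 5: alpha = 0.1. fail to reject H0.

tau_b = 0.2000 (C=27, D=18), p = 0.484313, fail to reject H0.


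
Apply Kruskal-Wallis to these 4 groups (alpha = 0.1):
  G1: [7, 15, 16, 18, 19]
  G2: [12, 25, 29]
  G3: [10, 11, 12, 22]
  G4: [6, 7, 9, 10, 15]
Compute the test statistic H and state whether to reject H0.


Step 1: Combine all N = 17 observations and assign midranks.
sorted (value, group, rank): (6,G4,1), (7,G1,2.5), (7,G4,2.5), (9,G4,4), (10,G3,5.5), (10,G4,5.5), (11,G3,7), (12,G2,8.5), (12,G3,8.5), (15,G1,10.5), (15,G4,10.5), (16,G1,12), (18,G1,13), (19,G1,14), (22,G3,15), (25,G2,16), (29,G2,17)
Step 2: Sum ranks within each group.
R_1 = 52 (n_1 = 5)
R_2 = 41.5 (n_2 = 3)
R_3 = 36 (n_3 = 4)
R_4 = 23.5 (n_4 = 5)
Step 3: H = 12/(N(N+1)) * sum(R_i^2/n_i) - 3(N+1)
     = 12/(17*18) * (52^2/5 + 41.5^2/3 + 36^2/4 + 23.5^2/5) - 3*18
     = 0.039216 * 1549.33 - 54
     = 6.758170.
Step 4: Ties present; correction factor C = 1 - 24/(17^3 - 17) = 0.995098. Corrected H = 6.758170 / 0.995098 = 6.791461.
Step 5: Under H0, H ~ chi^2(3); p-value = 0.078850.
Step 6: alpha = 0.1. reject H0.

H = 6.7915, df = 3, p = 0.078850, reject H0.


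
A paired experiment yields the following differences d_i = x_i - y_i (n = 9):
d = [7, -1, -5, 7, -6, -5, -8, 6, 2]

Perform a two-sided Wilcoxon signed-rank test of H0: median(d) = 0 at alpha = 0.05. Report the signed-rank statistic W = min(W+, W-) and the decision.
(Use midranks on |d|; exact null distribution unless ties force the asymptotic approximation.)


Step 1: Drop any zero differences (none here) and take |d_i|.
|d| = [7, 1, 5, 7, 6, 5, 8, 6, 2]
Step 2: Midrank |d_i| (ties get averaged ranks).
ranks: |7|->7.5, |1|->1, |5|->3.5, |7|->7.5, |6|->5.5, |5|->3.5, |8|->9, |6|->5.5, |2|->2
Step 3: Attach original signs; sum ranks with positive sign and with negative sign.
W+ = 7.5 + 7.5 + 5.5 + 2 = 22.5
W- = 1 + 3.5 + 5.5 + 3.5 + 9 = 22.5
(Check: W+ + W- = 45 should equal n(n+1)/2 = 45.)
Step 4: Test statistic W = min(W+, W-) = 22.5.
Step 5: Ties in |d|, so use the tie-corrected normal approximation.
        E[W] = n(n+1)/4 = 9*10/4 = 22.5.
        Tie groups: |d|=5 (t=2), |d|=6 (t=2), |d|=7 (t=2); sum(t^3 - t) = 18.
        Var[W] = n(n+1)(2n+1)/24 - sum(t^3-t)/48 = 1710/24 - 18/48 = 70.875.
        z = (W - E[W]) / sqrt(Var[W]) = (22.5 - 22.5) / 8.4187 = 0.0000.
        Two-sided p = 2*Phi(z) = 1.000000.
Step 6: alpha = 0.05. fail to reject H0.

W+ = 22.5, W- = 22.5, W = min = 22.5, p = 1.000000, fail to reject H0.
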